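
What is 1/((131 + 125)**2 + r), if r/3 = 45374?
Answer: 1/201658 ≈ 4.9589e-6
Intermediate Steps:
r = 136122 (r = 3*45374 = 136122)
1/((131 + 125)**2 + r) = 1/((131 + 125)**2 + 136122) = 1/(256**2 + 136122) = 1/(65536 + 136122) = 1/201658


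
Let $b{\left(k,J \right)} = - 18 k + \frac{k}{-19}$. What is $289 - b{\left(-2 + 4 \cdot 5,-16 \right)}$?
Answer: $\frac{11665}{19} \approx 613.95$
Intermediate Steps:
$b{\left(k,J \right)} = - \frac{343 k}{19}$ ($b{\left(k,J \right)} = - 18 k + k \left(- \frac{1}{19}\right) = - 18 k - \frac{k}{19} = - \frac{343 k}{19}$)
$289 - b{\left(-2 + 4 \cdot 5,-16 \right)} = 289 - - \frac{343 \left(-2 + 4 \cdot 5\right)}{19} = 289 - - \frac{343 \left(-2 + 20\right)}{19} = 289 - \left(- \frac{343}{19}\right) 18 = 289 - - \frac{6174}{19} = 289 + \frac{6174}{19} = \frac{11665}{19}$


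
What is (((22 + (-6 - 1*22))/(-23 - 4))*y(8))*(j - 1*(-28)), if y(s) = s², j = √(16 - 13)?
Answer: 3584/9 + 128*√3/9 ≈ 422.86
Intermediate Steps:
j = √3 ≈ 1.7320
(((22 + (-6 - 1*22))/(-23 - 4))*y(8))*(j - 1*(-28)) = (((22 + (-6 - 1*22))/(-23 - 4))*8²)*(√3 - 1*(-28)) = (((22 + (-6 - 22))/(-27))*64)*(√3 + 28) = (((22 - 28)*(-1/27))*64)*(28 + √3) = (-6*(-1/27)*64)*(28 + √3) = ((2/9)*64)*(28 + √3) = 128*(28 + √3)/9 = 3584/9 + 128*√3/9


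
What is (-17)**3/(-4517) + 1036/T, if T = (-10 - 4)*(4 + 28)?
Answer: -88521/72272 ≈ -1.2248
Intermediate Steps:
T = -448 (T = -14*32 = -448)
(-17)**3/(-4517) + 1036/T = (-17)**3/(-4517) + 1036/(-448) = -4913*(-1/4517) + 1036*(-1/448) = 4913/4517 - 37/16 = -88521/72272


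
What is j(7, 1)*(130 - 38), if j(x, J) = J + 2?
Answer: 276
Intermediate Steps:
j(x, J) = 2 + J
j(7, 1)*(130 - 38) = (2 + 1)*(130 - 38) = 3*92 = 276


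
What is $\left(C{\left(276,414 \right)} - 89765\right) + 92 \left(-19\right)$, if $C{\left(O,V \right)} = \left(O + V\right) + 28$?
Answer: $-90795$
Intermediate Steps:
$C{\left(O,V \right)} = 28 + O + V$
$\left(C{\left(276,414 \right)} - 89765\right) + 92 \left(-19\right) = \left(\left(28 + 276 + 414\right) - 89765\right) + 92 \left(-19\right) = \left(718 - 89765\right) - 1748 = -89047 - 1748 = -90795$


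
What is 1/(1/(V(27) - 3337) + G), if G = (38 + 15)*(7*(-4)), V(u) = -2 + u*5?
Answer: -3204/4754737 ≈ -0.00067385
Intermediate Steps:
V(u) = -2 + 5*u
G = -1484 (G = 53*(-28) = -1484)
1/(1/(V(27) - 3337) + G) = 1/(1/((-2 + 5*27) - 3337) - 1484) = 1/(1/((-2 + 135) - 3337) - 1484) = 1/(1/(133 - 3337) - 1484) = 1/(1/(-3204) - 1484) = 1/(-1/3204 - 1484) = 1/(-4754737/3204) = -3204/4754737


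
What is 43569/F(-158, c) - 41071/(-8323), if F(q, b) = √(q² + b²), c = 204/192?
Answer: 41071/8323 + 697104*√37817/491621 ≈ 280.68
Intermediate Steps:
c = 17/16 (c = 204*(1/192) = 17/16 ≈ 1.0625)
F(q, b) = √(b² + q²)
43569/F(-158, c) - 41071/(-8323) = 43569/(√((17/16)² + (-158)²)) - 41071/(-8323) = 43569/(√(289/256 + 24964)) - 41071*(-1/8323) = 43569/(√(6391073/256)) + 41071/8323 = 43569/((13*√37817/16)) + 41071/8323 = 43569*(16*√37817/491621) + 41071/8323 = 697104*√37817/491621 + 41071/8323 = 41071/8323 + 697104*√37817/491621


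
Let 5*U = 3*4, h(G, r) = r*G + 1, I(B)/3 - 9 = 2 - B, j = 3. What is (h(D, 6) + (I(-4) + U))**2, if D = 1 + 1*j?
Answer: 131044/25 ≈ 5241.8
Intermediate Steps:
D = 4 (D = 1 + 1*3 = 1 + 3 = 4)
I(B) = 33 - 3*B (I(B) = 27 + 3*(2 - B) = 27 + (6 - 3*B) = 33 - 3*B)
h(G, r) = 1 + G*r (h(G, r) = G*r + 1 = 1 + G*r)
U = 12/5 (U = (3*4)/5 = (1/5)*12 = 12/5 ≈ 2.4000)
(h(D, 6) + (I(-4) + U))**2 = ((1 + 4*6) + ((33 - 3*(-4)) + 12/5))**2 = ((1 + 24) + ((33 + 12) + 12/5))**2 = (25 + (45 + 12/5))**2 = (25 + 237/5)**2 = (362/5)**2 = 131044/25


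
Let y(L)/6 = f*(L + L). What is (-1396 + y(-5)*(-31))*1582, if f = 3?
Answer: 6619088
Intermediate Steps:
y(L) = 36*L (y(L) = 6*(3*(L + L)) = 6*(3*(2*L)) = 6*(6*L) = 36*L)
(-1396 + y(-5)*(-31))*1582 = (-1396 + (36*(-5))*(-31))*1582 = (-1396 - 180*(-31))*1582 = (-1396 + 5580)*1582 = 4184*1582 = 6619088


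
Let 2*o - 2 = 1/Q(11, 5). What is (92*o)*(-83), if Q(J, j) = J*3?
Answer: -255806/33 ≈ -7751.7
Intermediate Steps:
Q(J, j) = 3*J
o = 67/66 (o = 1 + (1/(3*11))/2 = 1 + (1/33)/2 = 1 + (1*(1/33))/2 = 1 + (1/2)*(1/33) = 1 + 1/66 = 67/66 ≈ 1.0152)
(92*o)*(-83) = (92*(67/66))*(-83) = (3082/33)*(-83) = -255806/33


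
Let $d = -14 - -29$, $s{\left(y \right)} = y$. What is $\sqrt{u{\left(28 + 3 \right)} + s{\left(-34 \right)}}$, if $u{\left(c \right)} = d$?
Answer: $i \sqrt{19} \approx 4.3589 i$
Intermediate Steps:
$d = 15$ ($d = -14 + 29 = 15$)
$u{\left(c \right)} = 15$
$\sqrt{u{\left(28 + 3 \right)} + s{\left(-34 \right)}} = \sqrt{15 - 34} = \sqrt{-19} = i \sqrt{19}$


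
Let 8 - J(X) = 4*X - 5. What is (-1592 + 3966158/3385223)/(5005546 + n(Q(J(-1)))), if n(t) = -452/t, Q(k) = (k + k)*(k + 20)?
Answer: -1693679635841/5329167348475192 ≈ -0.00031781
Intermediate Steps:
J(X) = 13 - 4*X (J(X) = 8 - (4*X - 5) = 8 - (-5 + 4*X) = 8 + (5 - 4*X) = 13 - 4*X)
Q(k) = 2*k*(20 + k) (Q(k) = (2*k)*(20 + k) = 2*k*(20 + k))
(-1592 + 3966158/3385223)/(5005546 + n(Q(J(-1)))) = (-1592 + 3966158/3385223)/(5005546 - 452*1/(2*(13 - 4*(-1))*(20 + (13 - 4*(-1))))) = (-1592 + 3966158*(1/3385223))/(5005546 - 452*1/(2*(13 + 4)*(20 + (13 + 4)))) = (-1592 + 3966158/3385223)/(5005546 - 452*1/(34*(20 + 17))) = -5385308858/(3385223*(5005546 - 452/(2*17*37))) = -5385308858/(3385223*(5005546 - 452/1258)) = -5385308858/(3385223*(5005546 - 452*1/1258)) = -5385308858/(3385223*(5005546 - 226/629)) = -5385308858/(3385223*3148488208/629) = -5385308858/3385223*629/3148488208 = -1693679635841/5329167348475192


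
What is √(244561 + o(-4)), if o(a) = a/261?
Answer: √1851082093/87 ≈ 494.53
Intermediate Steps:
o(a) = a/261 (o(a) = a*(1/261) = a/261)
√(244561 + o(-4)) = √(244561 + (1/261)*(-4)) = √(244561 - 4/261) = √(63830417/261) = √1851082093/87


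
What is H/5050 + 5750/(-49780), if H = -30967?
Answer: -39264369/6284725 ≈ -6.2476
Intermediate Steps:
H/5050 + 5750/(-49780) = -30967/5050 + 5750/(-49780) = -30967*1/5050 + 5750*(-1/49780) = -30967/5050 - 575/4978 = -39264369/6284725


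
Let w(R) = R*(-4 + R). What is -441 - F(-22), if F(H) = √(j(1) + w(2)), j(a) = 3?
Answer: -441 - I ≈ -441.0 - 1.0*I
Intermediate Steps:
F(H) = I (F(H) = √(3 + 2*(-4 + 2)) = √(3 + 2*(-2)) = √(3 - 4) = √(-1) = I)
-441 - F(-22) = -441 - I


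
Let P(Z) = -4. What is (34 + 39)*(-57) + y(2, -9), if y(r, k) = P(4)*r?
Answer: -4169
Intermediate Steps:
y(r, k) = -4*r
(34 + 39)*(-57) + y(2, -9) = (34 + 39)*(-57) - 4*2 = 73*(-57) - 8 = -4161 - 8 = -4169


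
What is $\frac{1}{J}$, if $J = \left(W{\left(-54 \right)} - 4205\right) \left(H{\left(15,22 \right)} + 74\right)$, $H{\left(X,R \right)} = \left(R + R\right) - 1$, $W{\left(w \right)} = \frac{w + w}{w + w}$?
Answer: $- \frac{1}{491868} \approx -2.0331 \cdot 10^{-6}$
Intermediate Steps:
$W{\left(w \right)} = 1$ ($W{\left(w \right)} = \frac{2 w}{2 w} = 2 w \frac{1}{2 w} = 1$)
$H{\left(X,R \right)} = -1 + 2 R$ ($H{\left(X,R \right)} = 2 R - 1 = -1 + 2 R$)
$J = -491868$ ($J = \left(1 - 4205\right) \left(\left(-1 + 2 \cdot 22\right) + 74\right) = - 4204 \left(\left(-1 + 44\right) + 74\right) = - 4204 \left(43 + 74\right) = \left(-4204\right) 117 = -491868$)
$\frac{1}{J} = \frac{1}{-491868} = - \frac{1}{491868}$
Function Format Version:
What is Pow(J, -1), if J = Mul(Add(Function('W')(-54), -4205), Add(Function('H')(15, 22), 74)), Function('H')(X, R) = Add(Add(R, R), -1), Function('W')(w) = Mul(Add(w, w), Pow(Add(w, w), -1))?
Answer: Rational(-1, 491868) ≈ -2.0331e-6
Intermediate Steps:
Function('W')(w) = 1 (Function('W')(w) = Mul(Mul(2, w), Pow(Mul(2, w), -1)) = Mul(Mul(2, w), Mul(Rational(1, 2), Pow(w, -1))) = 1)
Function('H')(X, R) = Add(-1, Mul(2, R)) (Function('H')(X, R) = Add(Mul(2, R), -1) = Add(-1, Mul(2, R)))
J = -491868 (J = Mul(Add(1, -4205), Add(Add(-1, Mul(2, 22)), 74)) = Mul(-4204, Add(Add(-1, 44), 74)) = Mul(-4204, Add(43, 74)) = Mul(-4204, 117) = -491868)
Pow(J, -1) = Pow(-491868, -1) = Rational(-1, 491868)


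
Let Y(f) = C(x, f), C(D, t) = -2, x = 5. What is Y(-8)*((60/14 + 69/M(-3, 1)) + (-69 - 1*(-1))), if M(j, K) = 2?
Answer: 409/7 ≈ 58.429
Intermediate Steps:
Y(f) = -2
Y(-8)*((60/14 + 69/M(-3, 1)) + (-69 - 1*(-1))) = -2*((60/14 + 69/2) + (-69 - 1*(-1))) = -2*((60*(1/14) + 69*(1/2)) + (-69 + 1)) = -2*((30/7 + 69/2) - 68) = -2*(543/14 - 68) = -2*(-409/14) = 409/7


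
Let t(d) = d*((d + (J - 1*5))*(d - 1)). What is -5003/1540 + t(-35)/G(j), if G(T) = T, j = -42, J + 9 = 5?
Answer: 2027797/1540 ≈ 1316.8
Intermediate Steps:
J = -4 (J = -9 + 5 = -4)
t(d) = d*(-1 + d)*(-9 + d) (t(d) = d*((d + (-4 - 1*5))*(d - 1)) = d*((d + (-4 - 5))*(-1 + d)) = d*((d - 9)*(-1 + d)) = d*((-9 + d)*(-1 + d)) = d*((-1 + d)*(-9 + d)) = d*(-1 + d)*(-9 + d))
-5003/1540 + t(-35)/G(j) = -5003/1540 - 35*(9 + (-35)**2 - 10*(-35))/(-42) = -5003*1/1540 - 35*(9 + 1225 + 350)*(-1/42) = -5003/1540 - 35*1584*(-1/42) = -5003/1540 - 55440*(-1/42) = -5003/1540 + 1320 = 2027797/1540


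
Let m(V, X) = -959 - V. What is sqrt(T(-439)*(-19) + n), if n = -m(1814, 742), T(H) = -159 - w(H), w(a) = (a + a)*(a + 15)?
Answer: sqrt(7078962) ≈ 2660.6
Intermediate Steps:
w(a) = 2*a*(15 + a) (w(a) = (2*a)*(15 + a) = 2*a*(15 + a))
T(H) = -159 - 2*H*(15 + H)
n = 2773 (n = -(-959 - 1*1814) = -(-959 - 1814) = -1*(-2773) = 2773)
sqrt(T(-439)*(-19) + n) = sqrt((-159 - 2*(-439)*(15 - 439))*(-19) + 2773) = sqrt((-159 - 2*(-439)*(-424))*(-19) + 2773) = sqrt((-159 - 372272)*(-19) + 2773) = sqrt(-372431*(-19) + 2773) = sqrt(7076189 + 2773) = sqrt(7078962)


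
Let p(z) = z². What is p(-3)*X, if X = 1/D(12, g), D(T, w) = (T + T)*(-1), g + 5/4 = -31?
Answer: -3/8 ≈ -0.37500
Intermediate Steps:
g = -129/4 (g = -5/4 - 31 = -129/4 ≈ -32.250)
D(T, w) = -2*T (D(T, w) = (2*T)*(-1) = -2*T)
X = -1/24 (X = 1/(-2*12) = 1/(-24) = -1/24 ≈ -0.041667)
p(-3)*X = (-3)²*(-1/24) = 9*(-1/24) = -3/8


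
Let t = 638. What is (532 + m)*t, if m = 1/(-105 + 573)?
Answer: 79423663/234 ≈ 3.3942e+5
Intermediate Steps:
m = 1/468 ≈ 0.0021368
(532 + m)*t = (532 + 1/468)*638 = (248977/468)*638 = 79423663/234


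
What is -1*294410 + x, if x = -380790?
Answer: -675200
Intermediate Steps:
-1*294410 + x = -1*294410 - 380790 = -294410 - 380790 = -675200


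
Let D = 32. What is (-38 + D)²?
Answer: 36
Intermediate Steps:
(-38 + D)² = (-38 + 32)² = (-6)² = 36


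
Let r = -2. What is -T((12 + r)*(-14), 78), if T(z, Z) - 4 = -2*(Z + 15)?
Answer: 182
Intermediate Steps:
T(z, Z) = -26 - 2*Z (T(z, Z) = 4 - 2*(Z + 15) = 4 - 2*(15 + Z) = 4 + (-30 - 2*Z) = -26 - 2*Z)
-T((12 + r)*(-14), 78) = -(-26 - 2*78) = -(-26 - 156) = -1*(-182) = 182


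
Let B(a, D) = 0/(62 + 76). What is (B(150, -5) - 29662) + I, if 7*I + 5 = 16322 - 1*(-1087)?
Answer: -190230/7 ≈ -27176.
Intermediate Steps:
B(a, D) = 0 (B(a, D) = 0/138 = 0*(1/138) = 0)
I = 17404/7 (I = -5/7 + (16322 - 1*(-1087))/7 = -5/7 + (16322 + 1087)/7 = -5/7 + (⅐)*17409 = -5/7 + 2487 = 17404/7 ≈ 2486.3)
(B(150, -5) - 29662) + I = (0 - 29662) + 17404/7 = -29662 + 17404/7 = -190230/7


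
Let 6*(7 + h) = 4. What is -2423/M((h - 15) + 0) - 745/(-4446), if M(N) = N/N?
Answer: -10771913/4446 ≈ -2422.8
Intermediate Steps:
h = -19/3 (h = -7 + (1/6)*4 = -7 + 2/3 = -19/3 ≈ -6.3333)
M(N) = 1
-2423/M((h - 15) + 0) - 745/(-4446) = -2423/1 - 745/(-4446) = -2423*1 - 745*(-1/4446) = -2423 + 745/4446 = -10771913/4446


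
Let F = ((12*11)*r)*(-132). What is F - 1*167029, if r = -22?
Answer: 216299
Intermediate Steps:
F = 383328 (F = ((12*11)*(-22))*(-132) = (132*(-22))*(-132) = -2904*(-132) = 383328)
F - 1*167029 = 383328 - 1*167029 = 383328 - 167029 = 216299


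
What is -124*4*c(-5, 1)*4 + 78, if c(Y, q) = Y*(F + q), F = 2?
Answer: 29838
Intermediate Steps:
c(Y, q) = Y*(2 + q)
-124*4*c(-5, 1)*4 + 78 = -124*4*(-5*(2 + 1))*4 + 78 = -124*4*(-5*3)*4 + 78 = -124*4*(-15)*4 + 78 = -(-7440)*4 + 78 = -124*(-240) + 78 = 29760 + 78 = 29838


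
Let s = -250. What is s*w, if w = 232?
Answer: -58000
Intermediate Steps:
s*w = -250*232 = -58000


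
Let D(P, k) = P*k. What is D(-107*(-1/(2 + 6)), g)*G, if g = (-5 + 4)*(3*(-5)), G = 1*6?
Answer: 4815/4 ≈ 1203.8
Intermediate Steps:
G = 6
g = 15 (g = -1*(-15) = 15)
D(-107*(-1/(2 + 6)), g)*G = (-107*(-1/(2 + 6))*15)*6 = (-107/((-1*8))*15)*6 = (-107/(-8)*15)*6 = (-107*(-⅛)*15)*6 = ((107/8)*15)*6 = (1605/8)*6 = 4815/4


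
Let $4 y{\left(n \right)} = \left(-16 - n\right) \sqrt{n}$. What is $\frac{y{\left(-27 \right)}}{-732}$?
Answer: $- \frac{11 i \sqrt{3}}{976} \approx - 0.019521 i$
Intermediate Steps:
$y{\left(n \right)} = \frac{\sqrt{n} \left(-16 - n\right)}{4}$ ($y{\left(n \right)} = \frac{\left(-16 - n\right) \sqrt{n}}{4} = \frac{\sqrt{n} \left(-16 - n\right)}{4}$)
$\frac{y{\left(-27 \right)}}{-732} = \frac{\frac{1}{4} \sqrt{-27} \left(-16 - -27\right)}{-732} = \frac{3 i \sqrt{3} \left(-16 + 27\right)}{4} \left(- \frac{1}{732}\right) = \frac{1}{4} \cdot 3 i \sqrt{3} \cdot 11 \left(- \frac{1}{732}\right) = \frac{33 i \sqrt{3}}{4} \left(- \frac{1}{732}\right) = - \frac{11 i \sqrt{3}}{976}$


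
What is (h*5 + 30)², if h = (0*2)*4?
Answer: 900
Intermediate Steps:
h = 0 (h = 0*4 = 0)
(h*5 + 30)² = (0*5 + 30)² = (0 + 30)² = 30² = 900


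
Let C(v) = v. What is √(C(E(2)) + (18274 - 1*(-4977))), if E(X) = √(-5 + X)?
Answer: √(23251 + I*√3) ≈ 152.48 + 0.0057*I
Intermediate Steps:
√(C(E(2)) + (18274 - 1*(-4977))) = √(√(-5 + 2) + (18274 - 1*(-4977))) = √(√(-3) + (18274 + 4977)) = √(I*√3 + 23251) = √(23251 + I*√3)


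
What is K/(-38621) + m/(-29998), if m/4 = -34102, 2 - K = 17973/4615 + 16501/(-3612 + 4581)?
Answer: 11780823150519458/2590486313923365 ≈ 4.5477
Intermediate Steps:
K = -84624082/4471935 (K = 2 - (17973/4615 + 16501/(-3612 + 4581)) = 2 - (17973*(1/4615) + 16501/969) = 2 - (17973/4615 + 16501*(1/969)) = 2 - (17973/4615 + 16501/969) = 2 - 1*93567952/4471935 = 2 - 93567952/4471935 = -84624082/4471935 ≈ -18.923)
m = -136408 (m = 4*(-34102) = -136408)
K/(-38621) + m/(-29998) = -84624082/4471935/(-38621) - 136408/(-29998) = -84624082/4471935*(-1/38621) - 136408*(-1/29998) = 84624082/172710601635 + 68204/14999 = 11780823150519458/2590486313923365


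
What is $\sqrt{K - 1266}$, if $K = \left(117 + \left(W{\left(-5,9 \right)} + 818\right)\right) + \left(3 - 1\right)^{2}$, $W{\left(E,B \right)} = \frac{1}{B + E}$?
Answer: $\frac{i \sqrt{1307}}{2} \approx 18.076 i$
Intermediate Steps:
$K = \frac{3757}{4}$ ($K = \left(117 + \left(\frac{1}{9 - 5} + 818\right)\right) + \left(3 - 1\right)^{2} = \left(117 + \left(\frac{1}{4} + 818\right)\right) + 2^{2} = \left(117 + \left(\frac{1}{4} + 818\right)\right) + 4 = \left(117 + \frac{3273}{4}\right) + 4 = \frac{3741}{4} + 4 = \frac{3757}{4} \approx 939.25$)
$\sqrt{K - 1266} = \sqrt{\frac{3757}{4} - 1266} = \sqrt{- \frac{1307}{4}} = \frac{i \sqrt{1307}}{2}$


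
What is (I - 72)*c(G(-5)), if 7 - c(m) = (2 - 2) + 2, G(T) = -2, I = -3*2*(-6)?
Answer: -180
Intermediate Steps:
I = 36 (I = -6*(-6) = 36)
c(m) = 5 (c(m) = 7 - ((2 - 2) + 2) = 7 - (0 + 2) = 7 - 1*2 = 7 - 2 = 5)
(I - 72)*c(G(-5)) = (36 - 72)*5 = -36*5 = -180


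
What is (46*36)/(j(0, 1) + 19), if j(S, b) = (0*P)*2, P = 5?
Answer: 1656/19 ≈ 87.158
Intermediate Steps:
j(S, b) = 0 (j(S, b) = (0*5)*2 = 0*2 = 0)
(46*36)/(j(0, 1) + 19) = (46*36)/(0 + 19) = 1656/19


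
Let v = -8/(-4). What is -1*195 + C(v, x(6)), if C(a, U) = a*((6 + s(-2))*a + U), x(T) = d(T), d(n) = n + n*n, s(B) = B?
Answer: -95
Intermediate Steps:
v = 2 (v = -8*(-1/4) = 2)
d(n) = n + n**2
x(T) = T*(1 + T)
C(a, U) = a*(U + 4*a) (C(a, U) = a*((6 - 2)*a + U) = a*(4*a + U) = a*(U + 4*a))
-1*195 + C(v, x(6)) = -1*195 + 2*(6*(1 + 6) + 4*2) = -195 + 2*(6*7 + 8) = -195 + 2*(42 + 8) = -195 + 2*50 = -195 + 100 = -95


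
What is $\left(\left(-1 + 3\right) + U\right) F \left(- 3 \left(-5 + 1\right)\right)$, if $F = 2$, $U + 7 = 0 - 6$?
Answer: $-264$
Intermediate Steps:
$U = -13$ ($U = -7 + \left(0 - 6\right) = -7 - 6 = -13$)
$\left(\left(-1 + 3\right) + U\right) F \left(- 3 \left(-5 + 1\right)\right) = \left(\left(-1 + 3\right) - 13\right) 2 \left(- 3 \left(-5 + 1\right)\right) = \left(2 - 13\right) 2 \left(\left(-3\right) \left(-4\right)\right) = \left(-11\right) 2 \cdot 12 = \left(-22\right) 12 = -264$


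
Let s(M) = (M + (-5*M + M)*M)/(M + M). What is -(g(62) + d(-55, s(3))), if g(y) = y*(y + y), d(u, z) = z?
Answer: -15365/2 ≈ -7682.5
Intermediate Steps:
s(M) = (M - 4*M²)/(2*M) (s(M) = (M + (-4*M)*M)/((2*M)) = (M - 4*M²)*(1/(2*M)) = (M - 4*M²)/(2*M))
g(y) = 2*y² (g(y) = y*(2*y) = 2*y²)
-(g(62) + d(-55, s(3))) = -(2*62² + (½ - 2*3)) = -(2*3844 + (½ - 6)) = -(7688 - 11/2) = -1*15365/2 = -15365/2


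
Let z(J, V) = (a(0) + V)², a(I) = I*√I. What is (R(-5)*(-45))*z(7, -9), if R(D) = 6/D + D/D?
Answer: 729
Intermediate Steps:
a(I) = I^(3/2)
z(J, V) = V² (z(J, V) = (0^(3/2) + V)² = (0 + V)² = V²)
R(D) = 1 + 6/D (R(D) = 6/D + 1 = 1 + 6/D)
(R(-5)*(-45))*z(7, -9) = (((6 - 5)/(-5))*(-45))*(-9)² = (-⅕*1*(-45))*81 = -⅕*(-45)*81 = 9*81 = 729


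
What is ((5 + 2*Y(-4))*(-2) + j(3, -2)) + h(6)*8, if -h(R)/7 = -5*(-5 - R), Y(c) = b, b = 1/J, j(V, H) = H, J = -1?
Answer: -3088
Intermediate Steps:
b = -1 (b = 1/(-1) = -1)
Y(c) = -1
h(R) = -175 - 35*R (h(R) = -(-35)*(-5 - R) = -7*(25 + 5*R) = -175 - 35*R)
((5 + 2*Y(-4))*(-2) + j(3, -2)) + h(6)*8 = ((5 + 2*(-1))*(-2) - 2) + (-175 - 35*6)*8 = ((5 - 2)*(-2) - 2) + (-175 - 210)*8 = (3*(-2) - 2) - 385*8 = (-6 - 2) - 3080 = -8 - 3080 = -3088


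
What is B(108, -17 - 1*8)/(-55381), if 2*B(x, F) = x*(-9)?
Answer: 486/55381 ≈ 0.0087756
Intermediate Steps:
B(x, F) = -9*x/2 (B(x, F) = (x*(-9))/2 = (-9*x)/2 = -9*x/2)
B(108, -17 - 1*8)/(-55381) = -9/2*108/(-55381) = -486*(-1/55381) = 486/55381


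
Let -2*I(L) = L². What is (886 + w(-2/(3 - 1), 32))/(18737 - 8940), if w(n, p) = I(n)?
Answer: 1771/19594 ≈ 0.090385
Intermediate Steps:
I(L) = -L²/2
w(n, p) = -n²/2
(886 + w(-2/(3 - 1), 32))/(18737 - 8940) = (886 - 4/(3 - 1)²/2)/(18737 - 8940) = (886 - 1²/2)/9797 = (886 - (-2*½)²/2)*(1/9797) = (886 - ½*(-1)²)*(1/9797) = (886 - ½*1)*(1/9797) = (886 - ½)*(1/9797) = (1771/2)*(1/9797) = 1771/19594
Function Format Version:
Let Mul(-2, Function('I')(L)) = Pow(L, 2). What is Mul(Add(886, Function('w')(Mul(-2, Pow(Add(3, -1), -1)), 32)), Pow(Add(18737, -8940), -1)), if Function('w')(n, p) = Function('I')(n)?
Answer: Rational(1771, 19594) ≈ 0.090385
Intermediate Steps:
Function('I')(L) = Mul(Rational(-1, 2), Pow(L, 2))
Function('w')(n, p) = Mul(Rational(-1, 2), Pow(n, 2))
Mul(Add(886, Function('w')(Mul(-2, Pow(Add(3, -1), -1)), 32)), Pow(Add(18737, -8940), -1)) = Mul(Add(886, Mul(Rational(-1, 2), Pow(Mul(-2, Pow(Add(3, -1), -1)), 2))), Pow(Add(18737, -8940), -1)) = Mul(Add(886, Mul(Rational(-1, 2), Pow(Mul(-2, Pow(2, -1)), 2))), Pow(9797, -1)) = Mul(Add(886, Mul(Rational(-1, 2), Pow(Mul(-2, Rational(1, 2)), 2))), Rational(1, 9797)) = Mul(Add(886, Mul(Rational(-1, 2), Pow(-1, 2))), Rational(1, 9797)) = Mul(Add(886, Mul(Rational(-1, 2), 1)), Rational(1, 9797)) = Mul(Add(886, Rational(-1, 2)), Rational(1, 9797)) = Mul(Rational(1771, 2), Rational(1, 9797)) = Rational(1771, 19594)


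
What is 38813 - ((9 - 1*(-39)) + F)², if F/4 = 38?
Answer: -1187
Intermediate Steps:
F = 152 (F = 4*38 = 152)
38813 - ((9 - 1*(-39)) + F)² = 38813 - ((9 - 1*(-39)) + 152)² = 38813 - ((9 + 39) + 152)² = 38813 - (48 + 152)² = 38813 - 1*200² = 38813 - 1*40000 = 38813 - 40000 = -1187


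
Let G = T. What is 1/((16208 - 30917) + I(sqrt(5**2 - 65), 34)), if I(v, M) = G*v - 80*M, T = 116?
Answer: -601/10493389 - 8*I*sqrt(10)/10493389 ≈ -5.7274e-5 - 2.4109e-6*I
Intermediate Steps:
G = 116
I(v, M) = -80*M + 116*v (I(v, M) = 116*v - 80*M = -80*M + 116*v)
1/((16208 - 30917) + I(sqrt(5**2 - 65), 34)) = 1/((16208 - 30917) + (-80*34 + 116*sqrt(5**2 - 65))) = 1/(-14709 + (-2720 + 116*sqrt(25 - 65))) = 1/(-14709 + (-2720 + 116*sqrt(-40))) = 1/(-14709 + (-2720 + 116*(2*I*sqrt(10)))) = 1/(-14709 + (-2720 + 232*I*sqrt(10))) = 1/(-17429 + 232*I*sqrt(10))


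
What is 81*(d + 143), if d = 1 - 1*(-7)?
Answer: 12231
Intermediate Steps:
d = 8 (d = 1 + 7 = 8)
81*(d + 143) = 81*(8 + 143) = 81*151 = 12231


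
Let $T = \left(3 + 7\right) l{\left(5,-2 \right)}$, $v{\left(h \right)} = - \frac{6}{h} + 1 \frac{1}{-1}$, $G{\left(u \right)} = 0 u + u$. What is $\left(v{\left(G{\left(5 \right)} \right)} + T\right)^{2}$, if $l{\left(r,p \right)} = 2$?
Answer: $\frac{7921}{25} \approx 316.84$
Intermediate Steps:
$G{\left(u \right)} = u$ ($G{\left(u \right)} = 0 + u = u$)
$v{\left(h \right)} = -1 - \frac{6}{h}$ ($v{\left(h \right)} = - \frac{6}{h} + 1 \left(-1\right) = - \frac{6}{h} - 1 = -1 - \frac{6}{h}$)
$T = 20$ ($T = \left(3 + 7\right) 2 = 10 \cdot 2 = 20$)
$\left(v{\left(G{\left(5 \right)} \right)} + T\right)^{2} = \left(\frac{-6 - 5}{5} + 20\right)^{2} = \left(\frac{1}{5} \left(-11\right) + 20\right)^{2} = \left(- \frac{11}{5} + 20\right)^{2} = \left(\frac{89}{5}\right)^{2} = \frac{7921}{25}$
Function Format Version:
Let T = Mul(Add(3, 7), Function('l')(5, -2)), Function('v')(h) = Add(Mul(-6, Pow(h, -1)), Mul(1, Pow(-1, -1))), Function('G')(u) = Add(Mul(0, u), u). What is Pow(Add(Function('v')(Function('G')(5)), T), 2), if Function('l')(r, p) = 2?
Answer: Rational(7921, 25) ≈ 316.84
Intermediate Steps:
Function('G')(u) = u (Function('G')(u) = Add(0, u) = u)
Function('v')(h) = Add(-1, Mul(-6, Pow(h, -1))) (Function('v')(h) = Add(Mul(-6, Pow(h, -1)), Mul(1, -1)) = Add(Mul(-6, Pow(h, -1)), -1) = Add(-1, Mul(-6, Pow(h, -1))))
T = 20 (T = Mul(Add(3, 7), 2) = Mul(10, 2) = 20)
Pow(Add(Function('v')(Function('G')(5)), T), 2) = Pow(Add(Mul(Pow(5, -1), Add(-6, Mul(-1, 5))), 20), 2) = Pow(Add(Mul(Rational(1, 5), Add(-6, -5)), 20), 2) = Pow(Add(Mul(Rational(1, 5), -11), 20), 2) = Pow(Add(Rational(-11, 5), 20), 2) = Pow(Rational(89, 5), 2) = Rational(7921, 25)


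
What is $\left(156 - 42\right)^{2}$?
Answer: $12996$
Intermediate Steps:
$\left(156 - 42\right)^{2} = 114^{2} = 12996$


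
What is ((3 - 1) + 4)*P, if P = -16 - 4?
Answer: -120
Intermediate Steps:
P = -20
((3 - 1) + 4)*P = ((3 - 1) + 4)*(-20) = (2 + 4)*(-20) = 6*(-20) = -120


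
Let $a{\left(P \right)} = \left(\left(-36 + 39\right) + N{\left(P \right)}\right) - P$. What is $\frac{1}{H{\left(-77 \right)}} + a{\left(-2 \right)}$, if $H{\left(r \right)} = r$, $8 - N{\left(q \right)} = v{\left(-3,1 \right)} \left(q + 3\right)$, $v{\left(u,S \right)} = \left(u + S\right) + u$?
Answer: $\frac{1385}{77} \approx 17.987$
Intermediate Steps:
$v{\left(u,S \right)} = S + 2 u$ ($v{\left(u,S \right)} = \left(S + u\right) + u = S + 2 u$)
$N{\left(q \right)} = 23 + 5 q$ ($N{\left(q \right)} = 8 - \left(1 + 2 \left(-3\right)\right) \left(q + 3\right) = 8 - \left(1 - 6\right) \left(3 + q\right) = 8 - - 5 \left(3 + q\right) = 8 - \left(-15 - 5 q\right) = 8 + \left(15 + 5 q\right) = 23 + 5 q$)
$a{\left(P \right)} = 26 + 4 P$ ($a{\left(P \right)} = \left(\left(-36 + 39\right) + \left(23 + 5 P\right)\right) - P = \left(3 + \left(23 + 5 P\right)\right) - P = \left(26 + 5 P\right) - P = 26 + 4 P$)
$\frac{1}{H{\left(-77 \right)}} + a{\left(-2 \right)} = \frac{1}{-77} + \left(26 + 4 \left(-2\right)\right) = - \frac{1}{77} + \left(26 - 8\right) = - \frac{1}{77} + 18 = \frac{1385}{77}$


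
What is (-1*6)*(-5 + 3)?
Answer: 12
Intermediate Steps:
(-1*6)*(-5 + 3) = -6*(-2) = 12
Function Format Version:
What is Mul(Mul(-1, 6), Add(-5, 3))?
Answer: 12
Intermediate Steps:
Mul(Mul(-1, 6), Add(-5, 3)) = Mul(-6, -2) = 12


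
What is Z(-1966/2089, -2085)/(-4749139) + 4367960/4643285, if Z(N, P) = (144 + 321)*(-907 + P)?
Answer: 5440831748248/4410321176323 ≈ 1.2337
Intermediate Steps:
Z(N, P) = -421755 + 465*P (Z(N, P) = 465*(-907 + P) = -421755 + 465*P)
Z(-1966/2089, -2085)/(-4749139) + 4367960/4643285 = (-421755 + 465*(-2085))/(-4749139) + 4367960/4643285 = (-421755 - 969525)*(-1/4749139) + 4367960*(1/4643285) = -1391280*(-1/4749139) + 873592/928657 = 1391280/4749139 + 873592/928657 = 5440831748248/4410321176323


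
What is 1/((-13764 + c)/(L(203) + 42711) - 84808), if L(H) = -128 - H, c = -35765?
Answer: -42380/3594212569 ≈ -1.1791e-5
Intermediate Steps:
1/((-13764 + c)/(L(203) + 42711) - 84808) = 1/((-13764 - 35765)/((-128 - 1*203) + 42711) - 84808) = 1/(-49529/((-128 - 203) + 42711) - 84808) = 1/(-49529/(-331 + 42711) - 84808) = 1/(-49529/42380 - 84808) = 1/(-3594212569/42380) = -42380/3594212569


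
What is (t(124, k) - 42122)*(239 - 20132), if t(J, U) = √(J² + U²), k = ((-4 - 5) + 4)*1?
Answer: 837932946 - 19893*√15401 ≈ 8.3546e+8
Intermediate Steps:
k = -5 (k = (-9 + 4)*1 = -5*1 = -5)
(t(124, k) - 42122)*(239 - 20132) = (√(124² + (-5)²) - 42122)*(239 - 20132) = (√(15376 + 25) - 42122)*(-19893) = (√15401 - 42122)*(-19893) = (-42122 + √15401)*(-19893) = 837932946 - 19893*√15401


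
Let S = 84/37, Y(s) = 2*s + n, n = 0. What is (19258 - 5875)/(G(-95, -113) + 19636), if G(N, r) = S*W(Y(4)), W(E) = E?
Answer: 495171/727204 ≈ 0.68092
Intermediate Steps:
Y(s) = 2*s (Y(s) = 2*s + 0 = 2*s)
S = 84/37 (S = 84*(1/37) = 84/37 ≈ 2.2703)
G(N, r) = 672/37 (G(N, r) = 84*(2*4)/37 = (84/37)*8 = 672/37)
(19258 - 5875)/(G(-95, -113) + 19636) = (19258 - 5875)/(672/37 + 19636) = 13383/(727204/37) = 13383*(37/727204) = 495171/727204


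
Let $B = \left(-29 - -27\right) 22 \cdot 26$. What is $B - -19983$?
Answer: $18839$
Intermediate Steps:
$B = -1144$ ($B = \left(-29 + 27\right) 22 \cdot 26 = \left(-2\right) 22 \cdot 26 = \left(-44\right) 26 = -1144$)
$B - -19983 = -1144 - -19983 = -1144 + \left(-40819 + 60802\right) = -1144 + 19983 = 18839$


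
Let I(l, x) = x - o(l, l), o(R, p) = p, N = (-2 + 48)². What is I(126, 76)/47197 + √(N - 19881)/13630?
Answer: -50/47197 + I*√17765/13630 ≈ -0.0010594 + 0.0097788*I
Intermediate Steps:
N = 2116 (N = 46² = 2116)
I(l, x) = x - l
I(126, 76)/47197 + √(N - 19881)/13630 = (76 - 1*126)/47197 + √(2116 - 19881)/13630 = (76 - 126)*(1/47197) + √(-17765)*(1/13630) = -50*1/47197 + (I*√17765)*(1/13630) = -50/47197 + I*√17765/13630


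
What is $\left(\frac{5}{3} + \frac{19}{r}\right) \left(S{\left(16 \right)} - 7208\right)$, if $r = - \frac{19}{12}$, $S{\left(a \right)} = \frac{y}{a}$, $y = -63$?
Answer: $\frac{3577121}{48} \approx 74523.0$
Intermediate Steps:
$S{\left(a \right)} = - \frac{63}{a}$
$r = - \frac{19}{12}$ ($r = \left(-19\right) \frac{1}{12} = - \frac{19}{12} \approx -1.5833$)
$\left(\frac{5}{3} + \frac{19}{r}\right) \left(S{\left(16 \right)} - 7208\right) = \left(\frac{5}{3} + \frac{19}{- \frac{19}{12}}\right) \left(- \frac{63}{16} - 7208\right) = \left(5 \cdot \frac{1}{3} + 19 \left(- \frac{12}{19}\right)\right) \left(\left(-63\right) \frac{1}{16} - 7208\right) = \left(\frac{5}{3} - 12\right) \left(- \frac{63}{16} - 7208\right) = \left(- \frac{31}{3}\right) \left(- \frac{115391}{16}\right) = \frac{3577121}{48}$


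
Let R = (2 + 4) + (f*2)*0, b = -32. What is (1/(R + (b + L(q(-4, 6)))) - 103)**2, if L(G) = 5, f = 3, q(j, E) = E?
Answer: 4682896/441 ≈ 10619.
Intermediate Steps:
R = 6 (R = (2 + 4) + (3*2)*0 = 6 + 6*0 = 6 + 0 = 6)
(1/(R + (b + L(q(-4, 6)))) - 103)**2 = (1/(6 + (-32 + 5)) - 103)**2 = (1/(6 - 27) - 103)**2 = (1/(-21) - 103)**2 = (-1/21 - 103)**2 = (-2164/21)**2 = 4682896/441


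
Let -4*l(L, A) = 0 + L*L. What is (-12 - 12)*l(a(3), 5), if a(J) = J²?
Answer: 486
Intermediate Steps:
l(L, A) = -L²/4 (l(L, A) = -(0 + L*L)/4 = -(0 + L²)/4 = -L²/4)
(-12 - 12)*l(a(3), 5) = (-12 - 12)*(-(3²)²/4) = -(-6)*9² = -(-6)*81 = -24*(-81/4) = 486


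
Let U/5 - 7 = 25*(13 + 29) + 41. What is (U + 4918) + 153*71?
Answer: 21271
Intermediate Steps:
U = 5490 (U = 35 + 5*(25*(13 + 29) + 41) = 35 + 5*(25*42 + 41) = 35 + 5*(1050 + 41) = 35 + 5*1091 = 35 + 5455 = 5490)
(U + 4918) + 153*71 = (5490 + 4918) + 153*71 = 10408 + 10863 = 21271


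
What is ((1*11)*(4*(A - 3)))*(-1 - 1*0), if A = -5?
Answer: 352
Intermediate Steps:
((1*11)*(4*(A - 3)))*(-1 - 1*0) = ((1*11)*(4*(-5 - 3)))*(-1 - 1*0) = (11*(4*(-8)))*(-1 + 0) = (11*(-32))*(-1) = -352*(-1) = 352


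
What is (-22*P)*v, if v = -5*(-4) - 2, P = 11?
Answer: -4356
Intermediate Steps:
v = 18 (v = 20 - 2 = 18)
(-22*P)*v = -22*11*18 = -242*18 = -4356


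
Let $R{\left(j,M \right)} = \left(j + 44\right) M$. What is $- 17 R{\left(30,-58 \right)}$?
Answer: $72964$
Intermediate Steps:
$R{\left(j,M \right)} = M \left(44 + j\right)$ ($R{\left(j,M \right)} = \left(44 + j\right) M = M \left(44 + j\right)$)
$- 17 R{\left(30,-58 \right)} = - 17 \left(- 58 \left(44 + 30\right)\right) = - 17 \left(\left(-58\right) 74\right) = \left(-17\right) \left(-4292\right) = 72964$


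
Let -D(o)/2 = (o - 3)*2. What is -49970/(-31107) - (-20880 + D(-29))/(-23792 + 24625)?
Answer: 687157474/25912131 ≈ 26.519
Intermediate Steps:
D(o) = 12 - 4*o (D(o) = -2*(o - 3)*2 = -2*(-3 + o)*2 = -2*(-6 + 2*o) = 12 - 4*o)
-49970/(-31107) - (-20880 + D(-29))/(-23792 + 24625) = -49970/(-31107) - (-20880 + (12 - 4*(-29)))/(-23792 + 24625) = -49970*(-1/31107) - (-20880 + (12 + 116))/833 = 49970/31107 - (-20880 + 128)/833 = 49970/31107 - (-20752)/833 = 49970/31107 - 1*(-20752/833) = 49970/31107 + 20752/833 = 687157474/25912131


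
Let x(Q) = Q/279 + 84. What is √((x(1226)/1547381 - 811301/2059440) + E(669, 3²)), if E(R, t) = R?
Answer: √3370397980964054200609344985/2245202002860 ≈ 25.857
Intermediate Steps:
x(Q) = 84 + Q/279 (x(Q) = Q/279 + 84 = 84 + Q/279)
√((x(1226)/1547381 - 811301/2059440) + E(669, 3²)) = √(((84 + (1/279)*1226)/1547381 - 811301/2059440) + 669) = √(((84 + 1226/279)*(1/1547381) - 811301*1/2059440) + 669) = √(((24662/279)*(1/1547381) - 811301/2059440) + 669) = √((2242/39247209 - 811301/2059440) + 669) = √(-10612227548143/26942424034320 + 669) = √(18013869451411937/26942424034320) = √3370397980964054200609344985/2245202002860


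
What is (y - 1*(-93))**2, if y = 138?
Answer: 53361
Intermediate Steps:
(y - 1*(-93))**2 = (138 - 1*(-93))**2 = (138 + 93)**2 = 231**2 = 53361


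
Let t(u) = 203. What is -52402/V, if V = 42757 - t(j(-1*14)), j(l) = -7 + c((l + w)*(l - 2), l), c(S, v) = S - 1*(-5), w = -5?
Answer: -26201/21277 ≈ -1.2314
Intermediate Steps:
c(S, v) = 5 + S (c(S, v) = S + 5 = 5 + S)
j(l) = -2 + (-5 + l)*(-2 + l) (j(l) = -7 + (5 + (l - 5)*(l - 2)) = -7 + (5 + (-5 + l)*(-2 + l)) = -2 + (-5 + l)*(-2 + l))
V = 42554 (V = 42757 - 1*203 = 42757 - 203 = 42554)
-52402/V = -52402/42554 = -52402*1/42554 = -26201/21277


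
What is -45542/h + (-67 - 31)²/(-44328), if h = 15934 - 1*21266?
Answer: 61486789/7386153 ≈ 8.3246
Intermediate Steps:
h = -5332 (h = 15934 - 21266 = -5332)
-45542/h + (-67 - 31)²/(-44328) = -45542/(-5332) + (-67 - 31)²/(-44328) = -45542*(-1/5332) + (-98)²*(-1/44328) = 22771/2666 + 9604*(-1/44328) = 22771/2666 - 2401/11082 = 61486789/7386153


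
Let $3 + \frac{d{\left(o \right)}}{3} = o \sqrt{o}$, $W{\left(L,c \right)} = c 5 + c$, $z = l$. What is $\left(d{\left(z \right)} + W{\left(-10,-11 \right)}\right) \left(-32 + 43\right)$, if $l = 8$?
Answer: $-825 + 528 \sqrt{2} \approx -78.295$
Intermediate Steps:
$z = 8$
$W{\left(L,c \right)} = 6 c$ ($W{\left(L,c \right)} = 5 c + c = 6 c$)
$d{\left(o \right)} = -9 + 3 o^{\frac{3}{2}}$ ($d{\left(o \right)} = -9 + 3 o \sqrt{o} = -9 + 3 o^{\frac{3}{2}}$)
$\left(d{\left(z \right)} + W{\left(-10,-11 \right)}\right) \left(-32 + 43\right) = \left(\left(-9 + 3 \cdot 8^{\frac{3}{2}}\right) + 6 \left(-11\right)\right) \left(-32 + 43\right) = \left(\left(-9 + 3 \cdot 16 \sqrt{2}\right) - 66\right) 11 = \left(\left(-9 + 48 \sqrt{2}\right) - 66\right) 11 = \left(-75 + 48 \sqrt{2}\right) 11 = -825 + 528 \sqrt{2}$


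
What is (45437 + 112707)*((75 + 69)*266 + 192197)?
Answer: 36452350144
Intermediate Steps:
(45437 + 112707)*((75 + 69)*266 + 192197) = 158144*(144*266 + 192197) = 158144*(38304 + 192197) = 158144*230501 = 36452350144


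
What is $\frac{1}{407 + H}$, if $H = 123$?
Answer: $\frac{1}{530} \approx 0.0018868$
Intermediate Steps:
$\frac{1}{407 + H} = \frac{1}{407 + 123} = \frac{1}{530}$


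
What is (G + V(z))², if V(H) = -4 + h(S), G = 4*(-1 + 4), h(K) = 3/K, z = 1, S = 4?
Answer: 1225/16 ≈ 76.563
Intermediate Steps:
G = 12 (G = 4*3 = 12)
V(H) = -13/4 (V(H) = -4 + 3/4 = -4 + 3*(¼) = -4 + ¾ = -13/4)
(G + V(z))² = (12 - 13/4)² = (35/4)² = 1225/16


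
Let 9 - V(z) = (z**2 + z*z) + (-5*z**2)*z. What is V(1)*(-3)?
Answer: -36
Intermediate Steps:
V(z) = 9 - 2*z**2 + 5*z**3 (V(z) = 9 - ((z**2 + z*z) + (-5*z**2)*z) = 9 - ((z**2 + z**2) - 5*z**3) = 9 - (2*z**2 - 5*z**3) = 9 - (-5*z**3 + 2*z**2) = 9 + (-2*z**2 + 5*z**3) = 9 - 2*z**2 + 5*z**3)
V(1)*(-3) = (9 - 2*1**2 + 5*1**3)*(-3) = (9 - 2*1 + 5*1)*(-3) = (9 - 2 + 5)*(-3) = 12*(-3) = -36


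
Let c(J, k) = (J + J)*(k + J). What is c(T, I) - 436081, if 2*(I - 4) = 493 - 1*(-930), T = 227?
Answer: -8186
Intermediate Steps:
I = 1431/2 (I = 4 + (493 - 1*(-930))/2 = 4 + (493 + 930)/2 = 4 + (1/2)*1423 = 4 + 1423/2 = 1431/2 ≈ 715.50)
c(J, k) = 2*J*(J + k) (c(J, k) = (2*J)*(J + k) = 2*J*(J + k))
c(T, I) - 436081 = 2*227*(227 + 1431/2) - 436081 = 2*227*(1885/2) - 436081 = 427895 - 436081 = -8186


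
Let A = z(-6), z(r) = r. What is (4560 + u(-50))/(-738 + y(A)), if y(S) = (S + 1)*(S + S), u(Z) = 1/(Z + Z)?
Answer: -455999/67800 ≈ -6.7256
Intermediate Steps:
A = -6
u(Z) = 1/(2*Z)
y(S) = 2*S*(1 + S) (y(S) = (1 + S)*(2*S) = 2*S*(1 + S))
(4560 + u(-50))/(-738 + y(A)) = (4560 + (1/2)/(-50))/(-738 + 2*(-6)*(1 - 6)) = (4560 + (1/2)*(-1/50))/(-738 + 2*(-6)*(-5)) = (4560 - 1/100)/(-738 + 60) = (455999/100)/(-678) = (455999/100)*(-1/678) = -455999/67800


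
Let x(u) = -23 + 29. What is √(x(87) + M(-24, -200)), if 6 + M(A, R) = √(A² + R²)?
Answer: 2*2536^(¼) ≈ 14.193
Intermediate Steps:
x(u) = 6
M(A, R) = -6 + √(A² + R²)
√(x(87) + M(-24, -200)) = √(6 + (-6 + √((-24)² + (-200)²))) = √(6 + (-6 + √(576 + 40000))) = √(6 + (-6 + √40576)) = √(6 + (-6 + 8*√634)) = √(8*√634) = 2*√2*634^(¼)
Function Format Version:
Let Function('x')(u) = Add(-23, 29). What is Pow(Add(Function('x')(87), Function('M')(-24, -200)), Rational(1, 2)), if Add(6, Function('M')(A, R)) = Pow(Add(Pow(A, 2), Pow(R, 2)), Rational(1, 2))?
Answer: Mul(2, Pow(2536, Rational(1, 4))) ≈ 14.193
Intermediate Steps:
Function('x')(u) = 6
Function('M')(A, R) = Add(-6, Pow(Add(Pow(A, 2), Pow(R, 2)), Rational(1, 2)))
Pow(Add(Function('x')(87), Function('M')(-24, -200)), Rational(1, 2)) = Pow(Add(6, Add(-6, Pow(Add(Pow(-24, 2), Pow(-200, 2)), Rational(1, 2)))), Rational(1, 2)) = Pow(Add(6, Add(-6, Pow(Add(576, 40000), Rational(1, 2)))), Rational(1, 2)) = Pow(Add(6, Add(-6, Pow(40576, Rational(1, 2)))), Rational(1, 2)) = Pow(Add(6, Add(-6, Mul(8, Pow(634, Rational(1, 2))))), Rational(1, 2)) = Pow(Mul(8, Pow(634, Rational(1, 2))), Rational(1, 2)) = Mul(2, Pow(2, Rational(1, 2)), Pow(634, Rational(1, 4)))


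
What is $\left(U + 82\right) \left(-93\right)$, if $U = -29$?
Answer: $-4929$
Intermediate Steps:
$\left(U + 82\right) \left(-93\right) = \left(-29 + 82\right) \left(-93\right) = 53 \left(-93\right) = -4929$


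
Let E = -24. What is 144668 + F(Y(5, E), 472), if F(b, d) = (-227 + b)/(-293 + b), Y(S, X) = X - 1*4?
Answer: 15479561/107 ≈ 1.4467e+5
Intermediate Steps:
Y(S, X) = -4 + X (Y(S, X) = X - 4 = -4 + X)
F(b, d) = (-227 + b)/(-293 + b)
144668 + F(Y(5, E), 472) = 144668 + (-227 + (-4 - 24))/(-293 + (-4 - 24)) = 144668 + (-227 - 28)/(-293 - 28) = 144668 - 255/(-321) = 144668 - 1/321*(-255) = 144668 + 85/107 = 15479561/107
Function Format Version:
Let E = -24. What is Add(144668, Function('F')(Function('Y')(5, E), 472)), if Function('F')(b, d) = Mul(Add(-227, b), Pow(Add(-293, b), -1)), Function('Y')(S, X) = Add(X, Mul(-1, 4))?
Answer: Rational(15479561, 107) ≈ 1.4467e+5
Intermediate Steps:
Function('Y')(S, X) = Add(-4, X) (Function('Y')(S, X) = Add(X, -4) = Add(-4, X))
Function('F')(b, d) = Mul(Pow(Add(-293, b), -1), Add(-227, b))
Add(144668, Function('F')(Function('Y')(5, E), 472)) = Add(144668, Mul(Pow(Add(-293, Add(-4, -24)), -1), Add(-227, Add(-4, -24)))) = Add(144668, Mul(Pow(Add(-293, -28), -1), Add(-227, -28))) = Add(144668, Mul(Pow(-321, -1), -255)) = Add(144668, Mul(Rational(-1, 321), -255)) = Add(144668, Rational(85, 107)) = Rational(15479561, 107)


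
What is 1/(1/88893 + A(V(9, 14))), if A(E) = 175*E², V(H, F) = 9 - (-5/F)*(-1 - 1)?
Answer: 88893/1067985901 ≈ 8.3234e-5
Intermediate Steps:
V(H, F) = 9 - 10/F (V(H, F) = 9 - (-5/F)*(-2) = 9 - 10/F)
1/(1/88893 + A(V(9, 14))) = 1/(1/88893 + 175*(9 - 10/14)²) = 1/(1/88893 + 175*(9 - 10*1/14)²) = 1/(1/88893 + 175*(9 - 5/7)²) = 1/(1/88893 + 175*(58/7)²) = 1/(1/88893 + 175*(3364/49)) = 1/(1/88893 + 84100/7) = 1/(1067985901/88893) = 88893/1067985901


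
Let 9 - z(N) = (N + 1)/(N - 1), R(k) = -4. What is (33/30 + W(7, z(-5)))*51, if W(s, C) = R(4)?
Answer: -1479/10 ≈ -147.90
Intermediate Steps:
z(N) = 9 - (1 + N)/(-1 + N) (z(N) = 9 - (N + 1)/(N - 1) = 9 - (1 + N)/(-1 + N))
W(s, C) = -4
(33/30 + W(7, z(-5)))*51 = (33/30 - 4)*51 = (33*(1/30) - 4)*51 = (11/10 - 4)*51 = -29/10*51 = -1479/10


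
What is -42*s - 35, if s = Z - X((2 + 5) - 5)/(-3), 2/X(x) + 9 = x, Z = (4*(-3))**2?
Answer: -6079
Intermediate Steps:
Z = 144 (Z = (-12)**2 = 144)
X(x) = 2/(-9 + x)
s = 3022/21 (s = 144 - 2/(-9 + ((2 + 5) - 5))/(-3) = 144 - 2/(-9 + (7 - 5))*(-1)/3 = 144 - 2/(-9 + 2)*(-1)/3 = 144 - 2/(-7)*(-1)/3 = 144 - 2*(-1/7)*(-1)/3 = 144 - (-2)*(-1)/(7*3) = 144 - 1*2/21 = 144 - 2/21 = 3022/21 ≈ 143.90)
-42*s - 35 = -42*3022/21 - 35 = -6044 - 35 = -6079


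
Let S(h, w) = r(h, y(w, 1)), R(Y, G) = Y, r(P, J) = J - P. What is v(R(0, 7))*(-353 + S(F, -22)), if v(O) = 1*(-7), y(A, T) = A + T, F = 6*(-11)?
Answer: 2156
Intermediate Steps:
F = -66
S(h, w) = 1 + w - h (S(h, w) = (w + 1) - h = (1 + w) - h = 1 + w - h)
v(O) = -7
v(R(0, 7))*(-353 + S(F, -22)) = -7*(-353 + (1 - 22 - 1*(-66))) = -7*(-353 + (1 - 22 + 66)) = -7*(-353 + 45) = -7*(-308) = 2156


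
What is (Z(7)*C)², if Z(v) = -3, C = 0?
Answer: 0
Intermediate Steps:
(Z(7)*C)² = (-3*0)² = 0² = 0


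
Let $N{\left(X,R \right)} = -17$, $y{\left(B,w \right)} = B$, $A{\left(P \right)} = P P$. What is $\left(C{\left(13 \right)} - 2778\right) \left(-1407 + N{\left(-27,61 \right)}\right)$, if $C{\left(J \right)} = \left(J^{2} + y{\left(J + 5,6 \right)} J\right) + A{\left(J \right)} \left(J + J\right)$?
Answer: $-2875056$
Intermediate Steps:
$A{\left(P \right)} = P^{2}$
$C{\left(J \right)} = J^{2} + 2 J^{3} + J \left(5 + J\right)$ ($C{\left(J \right)} = \left(J^{2} + \left(J + 5\right) J\right) + J^{2} \left(J + J\right) = \left(J^{2} + \left(5 + J\right) J\right) + J^{2} \cdot 2 J = \left(J^{2} + J \left(5 + J\right)\right) + 2 J^{3} = J^{2} + 2 J^{3} + J \left(5 + J\right)$)
$\left(C{\left(13 \right)} - 2778\right) \left(-1407 + N{\left(-27,61 \right)}\right) = \left(13 \left(5 + 2 \cdot 13 + 2 \cdot 13^{2}\right) - 2778\right) \left(-1407 - 17\right) = \left(13 \left(5 + 26 + 2 \cdot 169\right) - 2778\right) \left(-1424\right) = \left(13 \left(5 + 26 + 338\right) - 2778\right) \left(-1424\right) = \left(13 \cdot 369 - 2778\right) \left(-1424\right) = \left(4797 - 2778\right) \left(-1424\right) = 2019 \left(-1424\right) = -2875056$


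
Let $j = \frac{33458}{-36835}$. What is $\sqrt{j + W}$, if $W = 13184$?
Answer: $\frac{\sqrt{17887045868970}}{36835} \approx 114.82$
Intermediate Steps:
$j = - \frac{33458}{36835}$ ($j = 33458 \left(- \frac{1}{36835}\right) = - \frac{33458}{36835} \approx -0.90832$)
$\sqrt{j + W} = \sqrt{- \frac{33458}{36835} + 13184} = \sqrt{\frac{485599182}{36835}} = \frac{\sqrt{17887045868970}}{36835}$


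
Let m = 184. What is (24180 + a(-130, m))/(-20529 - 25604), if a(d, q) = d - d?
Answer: -24180/46133 ≈ -0.52414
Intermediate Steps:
a(d, q) = 0
(24180 + a(-130, m))/(-20529 - 25604) = (24180 + 0)/(-20529 - 25604) = 24180/(-46133) = 24180*(-1/46133) = -24180/46133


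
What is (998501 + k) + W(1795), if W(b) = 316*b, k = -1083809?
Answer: 481912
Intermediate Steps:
(998501 + k) + W(1795) = (998501 - 1083809) + 316*1795 = -85308 + 567220 = 481912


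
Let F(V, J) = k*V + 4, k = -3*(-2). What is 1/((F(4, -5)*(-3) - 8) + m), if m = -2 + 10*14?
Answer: 1/46 ≈ 0.021739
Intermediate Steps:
m = 138 (m = -2 + 140 = 138)
k = 6
F(V, J) = 4 + 6*V (F(V, J) = 6*V + 4 = 4 + 6*V)
1/((F(4, -5)*(-3) - 8) + m) = 1/(((4 + 6*4)*(-3) - 8) + 138) = 1/(((4 + 24)*(-3) - 8) + 138) = 1/((28*(-3) - 8) + 138) = 1/((-84 - 8) + 138) = 1/(-92 + 138) = 1/46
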